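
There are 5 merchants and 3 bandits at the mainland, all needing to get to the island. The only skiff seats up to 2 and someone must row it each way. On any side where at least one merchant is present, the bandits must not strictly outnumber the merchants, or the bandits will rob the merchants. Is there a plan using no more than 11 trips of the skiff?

Counting alone: each trip to the island takes at most 2 across and each return brings at least 1 back, so after t trips out (and t−1 returns) at most 2t − (t−1) of the 8 are across; that first reaches 8 at t = 7, so at least 13 crossings are needed.
Since 11 < 13, 11 crossings cannot be enough. (The shortest complete plan in fact takes 13:)
1. 2 bandits → the island.  (the mainland: 5M 1B; the island: 0M 2B)
2. 1 bandit ← the mainland.  (the mainland: 5M 2B; the island: 0M 1B)
3. 2 bandits → the island.  (the mainland: 5M 0B; the island: 0M 3B)
4. 1 bandit ← the mainland.  (the mainland: 5M 1B; the island: 0M 2B)
5. 2 merchants → the island.  (the mainland: 3M 1B; the island: 2M 2B)
6. 1 bandit ← the mainland.  (the mainland: 3M 2B; the island: 2M 1B)
7. 1 merchant and 1 bandit → the island.  (the mainland: 2M 1B; the island: 3M 2B)
8. 1 bandit ← the mainland.  (the mainland: 2M 2B; the island: 3M 1B)
9. 2 bandits → the island.  (the mainland: 2M 0B; the island: 3M 3B)
10. 1 bandit ← the mainland.  (the mainland: 2M 1B; the island: 3M 2B)
11. 1 merchant and 1 bandit → the island.  (the mainland: 1M 0B; the island: 4M 3B)
12. 1 bandit ← the mainland.  (the mainland: 1M 1B; the island: 4M 2B)
13. 1 merchant and 1 bandit → the island.  (the mainland: 0M 0B; the island: 5M 3B)

No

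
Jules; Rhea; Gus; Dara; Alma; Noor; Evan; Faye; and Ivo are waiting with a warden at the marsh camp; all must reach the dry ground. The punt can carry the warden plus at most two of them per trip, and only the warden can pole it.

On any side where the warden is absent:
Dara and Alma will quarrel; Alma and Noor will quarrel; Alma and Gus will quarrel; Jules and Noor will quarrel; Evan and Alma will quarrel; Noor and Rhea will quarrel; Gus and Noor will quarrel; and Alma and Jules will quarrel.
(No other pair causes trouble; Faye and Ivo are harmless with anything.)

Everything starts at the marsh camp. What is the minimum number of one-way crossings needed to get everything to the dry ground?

Counting alone: the warden can take at most 2 across per trip to the dry ground, so moving all 9 needs at least 5 loaded trips out, with a return between consecutive ones — at least 9 crossings.
The safety rule pushes this higher. Following every safe sequence of crossings, the most of the 9 that can be at the dry ground as the punt arrives there on crossings 9, 11, 13 is 6, 7, 8 respectively — never all 9.
So no plan with fewer than 15 crossings exists, and this one achieves 15:
1. Warden goes to the dry ground with Alma and Noor.  [the marsh camp: Dara, Evan, Faye, Gus, Ivo, Jules, Rhea | the dry ground: Alma, Noor]
2. Warden goes back to the marsh camp with Alma.  [the marsh camp: Alma, Dara, Evan, Faye, Gus, Ivo, Jules, Rhea | the dry ground: Noor]
3. Warden goes to the dry ground with Alma and Rhea.  [the marsh camp: Dara, Evan, Faye, Gus, Ivo, Jules | the dry ground: Alma, Noor, Rhea]
4. Warden goes back to the marsh camp with Noor.  [the marsh camp: Dara, Evan, Faye, Gus, Ivo, Jules, Noor | the dry ground: Alma, Rhea]
5. Warden goes to the dry ground with Gus and Jules.  [the marsh camp: Dara, Evan, Faye, Ivo, Noor | the dry ground: Alma, Gus, Jules, Rhea]
6. Warden goes back to the marsh camp with Alma.  [the marsh camp: Alma, Dara, Evan, Faye, Ivo, Noor | the dry ground: Gus, Jules, Rhea]
7. Warden goes to the dry ground with Alma and Dara.  [the marsh camp: Evan, Faye, Ivo, Noor | the dry ground: Alma, Dara, Gus, Jules, Rhea]
8. Warden goes back to the marsh camp with Alma.  [the marsh camp: Alma, Evan, Faye, Ivo, Noor | the dry ground: Dara, Gus, Jules, Rhea]
9. Warden goes to the dry ground with Alma and Evan.  [the marsh camp: Faye, Ivo, Noor | the dry ground: Alma, Dara, Evan, Gus, Jules, Rhea]
10. Warden goes back to the marsh camp with Alma.  [the marsh camp: Alma, Faye, Ivo, Noor | the dry ground: Dara, Evan, Gus, Jules, Rhea]
11. Warden goes to the dry ground with Alma and Faye.  [the marsh camp: Ivo, Noor | the dry ground: Alma, Dara, Evan, Faye, Gus, Jules, Rhea]
12. Warden goes back to the marsh camp with Alma.  [the marsh camp: Alma, Ivo, Noor | the dry ground: Dara, Evan, Faye, Gus, Jules, Rhea]
13. Warden goes to the dry ground with Alma and Ivo.  [the marsh camp: Noor | the dry ground: Alma, Dara, Evan, Faye, Gus, Ivo, Jules, Rhea]
14. Warden goes back to the marsh camp with Alma.  [the marsh camp: Alma, Noor | the dry ground: Dara, Evan, Faye, Gus, Ivo, Jules, Rhea]
15. Warden goes to the dry ground with Alma and Noor.  [the marsh camp: — | the dry ground: Alma, Dara, Evan, Faye, Gus, Ivo, Jules, Noor, Rhea]

15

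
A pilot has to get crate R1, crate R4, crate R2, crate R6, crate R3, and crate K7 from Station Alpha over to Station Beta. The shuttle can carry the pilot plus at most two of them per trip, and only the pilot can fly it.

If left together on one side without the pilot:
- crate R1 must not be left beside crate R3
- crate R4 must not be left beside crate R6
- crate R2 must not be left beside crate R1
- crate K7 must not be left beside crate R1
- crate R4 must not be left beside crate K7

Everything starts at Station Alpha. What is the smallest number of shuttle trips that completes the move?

7

Counting alone: the pilot can take at most 2 across per trip to Station Beta, so moving all 6 needs at least 3 loaded trips out, with a return between consecutive ones — at least 5 crossings.
The safety rule pushes this higher. Following every safe sequence of crossings, the most of the 6 that can be at Station Beta as the shuttle arrives there on crossing 5 is 5 — never all 6.
So no plan with fewer than 7 crossings exists, and this one achieves 7:
1. Pilot goes to Station Beta with crate R1 and crate R4.  [Station Alpha: crate K7, crate R2, crate R3, crate R6 | Station Beta: crate R1, crate R4]
2. Pilot goes back to Station Alpha alone.  [Station Alpha: crate K7, crate R2, crate R3, crate R6 | Station Beta: crate R1, crate R4]
3. Pilot goes to Station Beta with crate R2 and crate R6.  [Station Alpha: crate K7, crate R3 | Station Beta: crate R1, crate R2, crate R4, crate R6]
4. Pilot goes back to Station Alpha with crate R1 and crate R4.  [Station Alpha: crate K7, crate R1, crate R3, crate R4 | Station Beta: crate R2, crate R6]
5. Pilot goes to Station Beta with crate K7 and crate R3.  [Station Alpha: crate R1, crate R4 | Station Beta: crate K7, crate R2, crate R3, crate R6]
6. Pilot goes back to Station Alpha alone.  [Station Alpha: crate R1, crate R4 | Station Beta: crate K7, crate R2, crate R3, crate R6]
7. Pilot goes to Station Beta with crate R1 and crate R4.  [Station Alpha: — | Station Beta: crate K7, crate R1, crate R2, crate R3, crate R4, crate R6]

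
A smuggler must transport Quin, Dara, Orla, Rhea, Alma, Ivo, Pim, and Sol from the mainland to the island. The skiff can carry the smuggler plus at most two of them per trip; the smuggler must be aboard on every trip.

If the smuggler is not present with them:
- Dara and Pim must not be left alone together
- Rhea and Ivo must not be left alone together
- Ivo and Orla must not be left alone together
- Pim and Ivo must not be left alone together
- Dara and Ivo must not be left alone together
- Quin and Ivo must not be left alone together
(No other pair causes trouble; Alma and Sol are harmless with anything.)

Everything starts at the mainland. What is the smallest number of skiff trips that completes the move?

Counting alone: the smuggler can take at most 2 across per trip to the island, so moving all 8 needs at least 4 loaded trips out, with a return between consecutive ones — at least 7 crossings.
The safety rule pushes this higher. Following every safe sequence of crossings, the most of the 8 that can be at the island as the skiff arrives there on crossings 7, 9, 11 is 5, 6, 7 respectively — never all 8.
So no plan with fewer than 13 crossings exists, and this one achieves 13:
1. Smuggler goes to the island with Dara and Ivo.  [the mainland: Alma, Orla, Pim, Quin, Rhea, Sol | the island: Dara, Ivo]
2. Smuggler goes back to the mainland with Dara.  [the mainland: Alma, Dara, Orla, Pim, Quin, Rhea, Sol | the island: Ivo]
3. Smuggler goes to the island with Dara and Quin.  [the mainland: Alma, Orla, Pim, Rhea, Sol | the island: Dara, Ivo, Quin]
4. Smuggler goes back to the mainland with Ivo.  [the mainland: Alma, Ivo, Orla, Pim, Rhea, Sol | the island: Dara, Quin]
5. Smuggler goes to the island with Ivo and Orla.  [the mainland: Alma, Pim, Rhea, Sol | the island: Dara, Ivo, Orla, Quin]
6. Smuggler goes back to the mainland with Ivo.  [the mainland: Alma, Ivo, Pim, Rhea, Sol | the island: Dara, Orla, Quin]
7. Smuggler goes to the island with Ivo and Rhea.  [the mainland: Alma, Pim, Sol | the island: Dara, Ivo, Orla, Quin, Rhea]
8. Smuggler goes back to the mainland with Ivo.  [the mainland: Alma, Ivo, Pim, Sol | the island: Dara, Orla, Quin, Rhea]
9. Smuggler goes to the island with Alma and Ivo.  [the mainland: Pim, Sol | the island: Alma, Dara, Ivo, Orla, Quin, Rhea]
10. Smuggler goes back to the mainland with Ivo.  [the mainland: Ivo, Pim, Sol | the island: Alma, Dara, Orla, Quin, Rhea]
11. Smuggler goes to the island with Ivo and Sol.  [the mainland: Pim | the island: Alma, Dara, Ivo, Orla, Quin, Rhea, Sol]
12. Smuggler goes back to the mainland with Ivo.  [the mainland: Ivo, Pim | the island: Alma, Dara, Orla, Quin, Rhea, Sol]
13. Smuggler goes to the island with Ivo and Pim.  [the mainland: — | the island: Alma, Dara, Ivo, Orla, Pim, Quin, Rhea, Sol]

13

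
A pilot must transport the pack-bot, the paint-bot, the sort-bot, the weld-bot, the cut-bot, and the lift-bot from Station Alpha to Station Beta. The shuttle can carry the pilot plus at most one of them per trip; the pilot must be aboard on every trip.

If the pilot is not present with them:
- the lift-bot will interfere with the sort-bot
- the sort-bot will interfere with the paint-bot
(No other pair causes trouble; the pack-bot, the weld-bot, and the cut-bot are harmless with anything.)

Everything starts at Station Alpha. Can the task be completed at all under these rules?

1. Pilot goes to Station Beta with the sort-bot.  [Station Alpha: the cut-bot, the lift-bot, the pack-bot, the paint-bot, the weld-bot | Station Beta: the sort-bot]
2. Pilot goes back to Station Alpha alone.  [Station Alpha: the cut-bot, the lift-bot, the pack-bot, the paint-bot, the weld-bot | Station Beta: the sort-bot]
3. Pilot goes to Station Beta with the pack-bot.  [Station Alpha: the cut-bot, the lift-bot, the paint-bot, the weld-bot | Station Beta: the pack-bot, the sort-bot]
4. Pilot goes back to Station Alpha alone.  [Station Alpha: the cut-bot, the lift-bot, the paint-bot, the weld-bot | Station Beta: the pack-bot, the sort-bot]
5. Pilot goes to Station Beta with the paint-bot.  [Station Alpha: the cut-bot, the lift-bot, the weld-bot | Station Beta: the pack-bot, the paint-bot, the sort-bot]
6. Pilot goes back to Station Alpha with the sort-bot.  [Station Alpha: the cut-bot, the lift-bot, the sort-bot, the weld-bot | Station Beta: the pack-bot, the paint-bot]
7. Pilot goes to Station Beta with the lift-bot.  [Station Alpha: the cut-bot, the sort-bot, the weld-bot | Station Beta: the lift-bot, the pack-bot, the paint-bot]
8. Pilot goes back to Station Alpha alone.  [Station Alpha: the cut-bot, the sort-bot, the weld-bot | Station Beta: the lift-bot, the pack-bot, the paint-bot]
9. Pilot goes to Station Beta with the weld-bot.  [Station Alpha: the cut-bot, the sort-bot | Station Beta: the lift-bot, the pack-bot, the paint-bot, the weld-bot]
10. Pilot goes back to Station Alpha alone.  [Station Alpha: the cut-bot, the sort-bot | Station Beta: the lift-bot, the pack-bot, the paint-bot, the weld-bot]
11. Pilot goes to Station Beta with the cut-bot.  [Station Alpha: the sort-bot | Station Beta: the cut-bot, the lift-bot, the pack-bot, the paint-bot, the weld-bot]
12. Pilot goes back to Station Alpha alone.  [Station Alpha: the sort-bot | Station Beta: the cut-bot, the lift-bot, the pack-bot, the paint-bot, the weld-bot]
13. Pilot goes to Station Beta with the sort-bot.  [Station Alpha: — | Station Beta: the cut-bot, the lift-bot, the pack-bot, the paint-bot, the sort-bot, the weld-bot]

Yes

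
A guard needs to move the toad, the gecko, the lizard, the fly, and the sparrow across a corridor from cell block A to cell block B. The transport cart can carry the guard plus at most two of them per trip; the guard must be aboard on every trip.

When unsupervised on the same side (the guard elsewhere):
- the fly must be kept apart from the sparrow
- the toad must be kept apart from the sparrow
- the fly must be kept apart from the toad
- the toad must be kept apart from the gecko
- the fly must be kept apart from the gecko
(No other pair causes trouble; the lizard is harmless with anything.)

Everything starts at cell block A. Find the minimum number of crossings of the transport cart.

Counting alone: the guard can take at most 2 across per trip to cell block B, so moving all 5 needs at least 3 loaded trips out, with a return between consecutive ones — at least 5 crossings.
The safety rule pushes this higher. Following every safe sequence of crossings, the most of the 5 that can be at cell block B as the transport cart arrives there on crossing 5 is 4 — never all 5.
So no plan with fewer than 7 crossings exists, and this one achieves 7:
1. Guard goes to cell block B with the fly and the toad.
2. Guard goes back to cell block A with the toad.
3. Guard goes to cell block B with the lizard and the toad.
4. Guard goes back to cell block A with the toad.
5. Guard goes to cell block B with the gecko and the sparrow.
6. Guard goes back to cell block A with the fly.
7. Guard goes to cell block B with the fly and the toad.

7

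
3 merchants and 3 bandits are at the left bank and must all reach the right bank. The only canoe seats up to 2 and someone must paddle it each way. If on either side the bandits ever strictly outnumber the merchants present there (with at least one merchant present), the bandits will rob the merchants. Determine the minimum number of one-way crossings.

Counting alone: each trip to the right bank takes at most 2 across and each return brings at least 1 back, so after t trips out (and t−1 returns) at most 2t − (t−1) of the 6 are across; that first reaches 6 at t = 5, so at least 9 crossings are needed.
The safety rule pushes this higher. Following every safe sequence of crossings, the most of the 6 that can be at the right bank as the canoe arrives there on crossing 9 is 5 — never all 6.
So no plan with fewer than 11 crossings exists, and this one achieves 11:
1. 2 bandits → the right bank.  (the left bank: 3M 1B; the right bank: 0M 2B)
2. 1 bandit ← the left bank.  (the left bank: 3M 2B; the right bank: 0M 1B)
3. 2 bandits → the right bank.  (the left bank: 3M 0B; the right bank: 0M 3B)
4. 1 bandit ← the left bank.  (the left bank: 3M 1B; the right bank: 0M 2B)
5. 2 merchants → the right bank.  (the left bank: 1M 1B; the right bank: 2M 2B)
6. 1 merchant and 1 bandit ← the left bank.  (the left bank: 2M 2B; the right bank: 1M 1B)
7. 2 merchants → the right bank.  (the left bank: 0M 2B; the right bank: 3M 1B)
8. 1 bandit ← the left bank.  (the left bank: 0M 3B; the right bank: 3M 0B)
9. 2 bandits → the right bank.  (the left bank: 0M 1B; the right bank: 3M 2B)
10. 1 bandit ← the left bank.  (the left bank: 0M 2B; the right bank: 3M 1B)
11. 2 bandits → the right bank.  (the left bank: 0M 0B; the right bank: 3M 3B)

11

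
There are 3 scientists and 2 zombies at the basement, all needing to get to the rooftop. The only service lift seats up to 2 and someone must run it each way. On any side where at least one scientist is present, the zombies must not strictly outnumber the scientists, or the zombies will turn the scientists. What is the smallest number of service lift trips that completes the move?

7

Counting alone: each trip to the rooftop takes at most 2 across and each return brings at least 1 back, so after t trips out (and t−1 returns) at most 2t − (t−1) of the 5 are across; that first reaches 5 at t = 4, so at least 7 crossings are needed.
The plan below uses exactly 7 crossings, so it is optimal:
1. 2 zombies → the rooftop.  (the basement: 3S 0Z; the rooftop: 0S 2Z)
2. 1 zombie ← the basement.  (the basement: 3S 1Z; the rooftop: 0S 1Z)
3. 2 scientists → the rooftop.  (the basement: 1S 1Z; the rooftop: 2S 1Z)
4. 1 scientist ← the basement.  (the basement: 2S 1Z; the rooftop: 1S 1Z)
5. 1 scientist and 1 zombie → the rooftop.  (the basement: 1S 0Z; the rooftop: 2S 2Z)
6. 1 zombie ← the basement.  (the basement: 1S 1Z; the rooftop: 2S 1Z)
7. 1 scientist and 1 zombie → the rooftop.  (the basement: 0S 0Z; the rooftop: 3S 2Z)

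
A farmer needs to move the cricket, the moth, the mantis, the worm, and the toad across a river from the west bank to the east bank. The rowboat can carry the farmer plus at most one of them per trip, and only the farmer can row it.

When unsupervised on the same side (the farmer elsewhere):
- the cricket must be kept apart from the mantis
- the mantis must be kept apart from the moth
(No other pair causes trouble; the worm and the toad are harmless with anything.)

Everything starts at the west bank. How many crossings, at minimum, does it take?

11

Counting alone: the farmer can take at most 1 across per trip to the east bank, so moving all 5 needs at least 5 loaded trips out, with a return between consecutive ones — at least 9 crossings.
The safety rule pushes this higher. Following every safe sequence of crossings, the most of the 5 that can be at the east bank as the rowboat arrives there on crossing 9 is 4 — never all 5.
So no plan with fewer than 11 crossings exists, and this one achieves 11:
1. Farmer goes to the east bank with the mantis.  [the west bank: the cricket, the moth, the toad, the worm | the east bank: the mantis]
2. Farmer goes back to the west bank alone.  [the west bank: the cricket, the moth, the toad, the worm | the east bank: the mantis]
3. Farmer goes to the east bank with the cricket.  [the west bank: the moth, the toad, the worm | the east bank: the cricket, the mantis]
4. Farmer goes back to the west bank with the mantis.  [the west bank: the mantis, the moth, the toad, the worm | the east bank: the cricket]
5. Farmer goes to the east bank with the moth.  [the west bank: the mantis, the toad, the worm | the east bank: the cricket, the moth]
6. Farmer goes back to the west bank alone.  [the west bank: the mantis, the toad, the worm | the east bank: the cricket, the moth]
7. Farmer goes to the east bank with the worm.  [the west bank: the mantis, the toad | the east bank: the cricket, the moth, the worm]
8. Farmer goes back to the west bank alone.  [the west bank: the mantis, the toad | the east bank: the cricket, the moth, the worm]
9. Farmer goes to the east bank with the toad.  [the west bank: the mantis | the east bank: the cricket, the moth, the toad, the worm]
10. Farmer goes back to the west bank alone.  [the west bank: the mantis | the east bank: the cricket, the moth, the toad, the worm]
11. Farmer goes to the east bank with the mantis.  [the west bank: — | the east bank: the cricket, the mantis, the moth, the toad, the worm]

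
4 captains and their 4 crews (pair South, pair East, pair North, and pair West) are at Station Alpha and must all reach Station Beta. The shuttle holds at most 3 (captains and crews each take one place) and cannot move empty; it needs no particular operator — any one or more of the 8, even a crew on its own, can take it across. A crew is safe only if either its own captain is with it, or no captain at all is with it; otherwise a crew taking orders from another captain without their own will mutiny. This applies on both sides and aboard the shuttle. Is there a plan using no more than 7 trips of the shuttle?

No

Counting alone: each trip to Station Beta takes at most 3 across and each return brings at least 1 back, so after t trips out (and t−1 returns) at most 3t − (t−1) of the 8 are across; that first reaches 8 at t = 4, so at least 7 crossings are needed.
The safety rule pushes this higher. Following every safe sequence of crossings, the most of the 8 that can be at Station Beta as the shuttle arrives there on crossing 7 is 7 — never all 8.
So the move cannot be finished within 7 crossings. (The shortest complete plan takes 9:)
1. captain South and crew South cross → Station Beta.
2. captain South crosses ← Station Alpha.
3. captain East, captain South, and crew East cross → Station Beta.
4. captain South and crew South cross ← Station Alpha.
5. captain North, captain South, and captain West cross → Station Beta.
6. crew East crosses ← Station Alpha.
7. crew East and crew South cross → Station Beta.
8. crew South crosses ← Station Alpha.
9. crew North, crew South, and crew West cross → Station Beta.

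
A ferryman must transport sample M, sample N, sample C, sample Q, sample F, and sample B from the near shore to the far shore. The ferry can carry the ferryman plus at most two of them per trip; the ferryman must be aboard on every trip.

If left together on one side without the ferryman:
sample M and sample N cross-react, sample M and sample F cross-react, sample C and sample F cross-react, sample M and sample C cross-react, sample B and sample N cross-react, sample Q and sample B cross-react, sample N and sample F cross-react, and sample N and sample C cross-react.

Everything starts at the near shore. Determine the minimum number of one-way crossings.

impossible

Whatever the first load, the items left behind include a forbidden pair without the ferryman. No opening move is safe, so no plan exists.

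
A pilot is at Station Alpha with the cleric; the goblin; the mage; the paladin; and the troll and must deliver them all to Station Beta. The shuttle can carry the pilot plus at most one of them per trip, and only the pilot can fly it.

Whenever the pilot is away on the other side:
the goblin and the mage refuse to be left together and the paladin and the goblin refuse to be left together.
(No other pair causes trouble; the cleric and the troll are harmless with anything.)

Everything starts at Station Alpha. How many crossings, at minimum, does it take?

Counting alone: the pilot can take at most 1 across per trip to Station Beta, so moving all 5 needs at least 5 loaded trips out, with a return between consecutive ones — at least 9 crossings.
The safety rule pushes this higher. Following every safe sequence of crossings, the most of the 5 that can be at Station Beta as the shuttle arrives there on crossing 9 is 4 — never all 5.
So no plan with fewer than 11 crossings exists, and this one achieves 11:
1. Pilot goes to Station Beta with the goblin.  [Station Alpha: the cleric, the mage, the paladin, the troll | Station Beta: the goblin]
2. Pilot goes back to Station Alpha alone.  [Station Alpha: the cleric, the mage, the paladin, the troll | Station Beta: the goblin]
3. Pilot goes to Station Beta with the cleric.  [Station Alpha: the mage, the paladin, the troll | Station Beta: the cleric, the goblin]
4. Pilot goes back to Station Alpha alone.  [Station Alpha: the mage, the paladin, the troll | Station Beta: the cleric, the goblin]
5. Pilot goes to Station Beta with the mage.  [Station Alpha: the paladin, the troll | Station Beta: the cleric, the goblin, the mage]
6. Pilot goes back to Station Alpha with the goblin.  [Station Alpha: the goblin, the paladin, the troll | Station Beta: the cleric, the mage]
7. Pilot goes to Station Beta with the paladin.  [Station Alpha: the goblin, the troll | Station Beta: the cleric, the mage, the paladin]
8. Pilot goes back to Station Alpha alone.  [Station Alpha: the goblin, the troll | Station Beta: the cleric, the mage, the paladin]
9. Pilot goes to Station Beta with the troll.  [Station Alpha: the goblin | Station Beta: the cleric, the mage, the paladin, the troll]
10. Pilot goes back to Station Alpha alone.  [Station Alpha: the goblin | Station Beta: the cleric, the mage, the paladin, the troll]
11. Pilot goes to Station Beta with the goblin.  [Station Alpha: — | Station Beta: the cleric, the goblin, the mage, the paladin, the troll]

11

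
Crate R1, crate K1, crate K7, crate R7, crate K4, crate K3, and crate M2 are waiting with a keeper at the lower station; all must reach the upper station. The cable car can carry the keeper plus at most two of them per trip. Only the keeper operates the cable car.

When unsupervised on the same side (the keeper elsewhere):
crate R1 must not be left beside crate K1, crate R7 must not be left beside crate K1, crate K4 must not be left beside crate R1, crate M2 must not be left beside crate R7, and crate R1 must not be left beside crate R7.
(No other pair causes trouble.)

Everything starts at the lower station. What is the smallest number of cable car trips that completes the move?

Counting alone: the keeper can take at most 2 across per trip to the upper station, so moving all 7 needs at least 4 loaded trips out, with a return between consecutive ones — at least 7 crossings.
The safety rule pushes this higher. Following every safe sequence of crossings, the most of the 7 that can be at the upper station as the cable car arrives there on crossings 7, 9 is 5, 6 respectively — never all 7.
So no plan with fewer than 11 crossings exists, and this one achieves 11:
1. Keeper goes to the upper station with crate R1 and crate R7.
2. Keeper goes back to the lower station with crate R1.
3. Keeper goes to the upper station with crate K7 and crate R1.
4. Keeper goes back to the lower station with crate R1.
5. Keeper goes to the upper station with crate K4 and crate R1.
6. Keeper goes back to the lower station with crate R1.
7. Keeper goes to the upper station with crate K3 and crate R1.
8. Keeper goes back to the lower station with crate R1.
9. Keeper goes to the upper station with crate K1 and crate M2.
10. Keeper goes back to the lower station with crate R7.
11. Keeper goes to the upper station with crate R1 and crate R7.

11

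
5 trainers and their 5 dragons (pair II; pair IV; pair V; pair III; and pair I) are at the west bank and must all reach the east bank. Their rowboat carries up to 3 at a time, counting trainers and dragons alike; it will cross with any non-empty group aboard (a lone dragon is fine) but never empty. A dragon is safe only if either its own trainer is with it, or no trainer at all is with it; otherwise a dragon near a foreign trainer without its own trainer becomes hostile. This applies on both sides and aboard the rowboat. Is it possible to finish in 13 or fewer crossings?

Yes

Yes — this plan uses 11 crossings (≤ 13):
1. dragon II and trainer II cross → the east bank.
2. trainer II crosses ← the west bank.
3. dragon III, dragon IV, and dragon V cross → the east bank.
4. dragon II crosses ← the west bank.
5. trainer III, trainer IV, and trainer V cross → the east bank.
6. dragon IV and trainer IV cross ← the west bank.
7. trainer I, trainer II, and trainer IV cross → the east bank.
8. dragon V crosses ← the west bank.
9. dragon II and dragon IV cross → the east bank.
10. dragon II crosses ← the west bank.
11. dragon I, dragon II, and dragon V cross → the east bank.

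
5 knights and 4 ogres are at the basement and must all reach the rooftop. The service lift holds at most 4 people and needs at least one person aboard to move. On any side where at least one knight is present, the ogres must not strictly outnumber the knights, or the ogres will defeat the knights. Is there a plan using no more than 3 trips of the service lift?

No

Counting alone: each trip to the rooftop takes at most 4 across and each return brings at least 1 back, so after t trips out (and t−1 returns) at most 4t − (t−1) of the 9 are across; that first reaches 9 at t = 3, so at least 5 crossings are needed.
Since 3 < 5, 3 crossings cannot be enough. (The shortest complete plan in fact takes 5:)
1. 3 ogres → the rooftop.  (the basement: 5K 1O; the rooftop: 0K 3O)
2. 1 ogre ← the basement.  (the basement: 5K 2O; the rooftop: 0K 2O)
3. 3 knights and 1 ogre → the rooftop.  (the basement: 2K 1O; the rooftop: 3K 3O)
4. 1 ogre ← the basement.  (the basement: 2K 2O; the rooftop: 3K 2O)
5. 2 knights and 2 ogres → the rooftop.  (the basement: 0K 0O; the rooftop: 5K 4O)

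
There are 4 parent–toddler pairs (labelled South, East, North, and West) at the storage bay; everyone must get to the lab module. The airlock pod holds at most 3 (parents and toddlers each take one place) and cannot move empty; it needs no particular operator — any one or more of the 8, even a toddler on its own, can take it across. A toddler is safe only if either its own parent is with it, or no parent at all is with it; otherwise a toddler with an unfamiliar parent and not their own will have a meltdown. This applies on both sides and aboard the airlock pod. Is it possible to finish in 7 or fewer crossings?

Counting alone: each trip to the lab module takes at most 3 across and each return brings at least 1 back, so after t trips out (and t−1 returns) at most 3t − (t−1) of the 8 are across; that first reaches 8 at t = 4, so at least 7 crossings are needed.
The safety rule pushes this higher. Following every safe sequence of crossings, the most of the 8 that can be at the lab module as the airlock pod arrives there on crossing 7 is 7 — never all 8.
So the move cannot be finished within 7 crossings. (The shortest complete plan takes 9:)
1. parent South and toddler South cross → the lab module.
2. parent South crosses ← the storage bay.
3. parent East, parent South, and toddler East cross → the lab module.
4. parent South and toddler South cross ← the storage bay.
5. parent North, parent South, and parent West cross → the lab module.
6. toddler East crosses ← the storage bay.
7. toddler East and toddler South cross → the lab module.
8. toddler South crosses ← the storage bay.
9. toddler North, toddler South, and toddler West cross → the lab module.

No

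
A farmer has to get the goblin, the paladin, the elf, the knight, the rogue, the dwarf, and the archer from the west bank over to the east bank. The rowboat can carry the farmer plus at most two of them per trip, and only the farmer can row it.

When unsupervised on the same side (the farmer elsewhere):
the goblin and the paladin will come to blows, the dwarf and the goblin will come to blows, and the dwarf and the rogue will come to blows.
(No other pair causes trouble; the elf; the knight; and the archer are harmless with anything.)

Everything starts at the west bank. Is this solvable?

Yes

1. Farmer goes to the east bank with the goblin and the rogue.
2. Farmer goes back to the west bank alone.
3. Farmer goes to the east bank with the elf.
4. Farmer goes back to the west bank alone.
5. Farmer goes to the east bank with the archer and the knight.
6. Farmer goes back to the west bank alone.
7. Farmer goes to the east bank with the dwarf and the paladin.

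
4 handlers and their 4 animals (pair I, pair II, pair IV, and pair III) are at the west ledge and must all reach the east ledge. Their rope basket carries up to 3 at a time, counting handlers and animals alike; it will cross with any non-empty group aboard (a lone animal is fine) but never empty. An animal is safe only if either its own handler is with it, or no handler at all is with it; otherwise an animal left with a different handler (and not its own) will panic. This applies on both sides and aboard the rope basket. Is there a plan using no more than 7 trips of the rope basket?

Counting alone: each trip to the east ledge takes at most 3 across and each return brings at least 1 back, so after t trips out (and t−1 returns) at most 3t − (t−1) of the 8 are across; that first reaches 8 at t = 4, so at least 7 crossings are needed.
The safety rule pushes this higher. Following every safe sequence of crossings, the most of the 8 that can be at the east ledge as the rope basket arrives there on crossing 7 is 7 — never all 8.
So the move cannot be finished within 7 crossings. (The shortest complete plan takes 9:)
1. animal I and handler I cross → the east ledge.
2. handler I crosses ← the west ledge.
3. animal II, handler I, and handler II cross → the east ledge.
4. animal I and handler I cross ← the west ledge.
5. handler I, handler III, and handler IV cross → the east ledge.
6. animal II crosses ← the west ledge.
7. animal I and animal II cross → the east ledge.
8. animal I crosses ← the west ledge.
9. animal I, animal III, and animal IV cross → the east ledge.

No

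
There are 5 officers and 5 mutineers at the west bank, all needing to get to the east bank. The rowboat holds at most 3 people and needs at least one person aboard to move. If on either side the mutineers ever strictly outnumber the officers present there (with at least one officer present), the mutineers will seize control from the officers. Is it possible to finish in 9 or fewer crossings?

Counting alone: each trip to the east bank takes at most 3 across and each return brings at least 1 back, so after t trips out (and t−1 returns) at most 3t − (t−1) of the 10 are across; that first reaches 10 at t = 5, so at least 9 crossings are needed.
The safety rule pushes this higher. Following every safe sequence of crossings, the most of the 10 that can be at the east bank as the rowboat arrives there on crossing 9 is 9 — never all 10.
So the move cannot be finished within 9 crossings. (The shortest complete plan takes 11:)
1. 2 mutineers → the east bank.  (the west bank: 5O 3M; the east bank: 0O 2M)
2. 1 mutineer ← the west bank.  (the west bank: 5O 4M; the east bank: 0O 1M)
3. 3 mutineers → the east bank.  (the west bank: 5O 1M; the east bank: 0O 4M)
4. 1 mutineer ← the west bank.  (the west bank: 5O 2M; the east bank: 0O 3M)
5. 3 officers → the east bank.  (the west bank: 2O 2M; the east bank: 3O 3M)
6. 1 officer and 1 mutineer ← the west bank.  (the west bank: 3O 3M; the east bank: 2O 2M)
7. 3 officers → the east bank.  (the west bank: 0O 3M; the east bank: 5O 2M)
8. 1 mutineer ← the west bank.  (the west bank: 0O 4M; the east bank: 5O 1M)
9. 2 mutineers → the east bank.  (the west bank: 0O 2M; the east bank: 5O 3M)
10. 1 mutineer ← the west bank.  (the west bank: 0O 3M; the east bank: 5O 2M)
11. 3 mutineers → the east bank.  (the west bank: 0O 0M; the east bank: 5O 5M)

No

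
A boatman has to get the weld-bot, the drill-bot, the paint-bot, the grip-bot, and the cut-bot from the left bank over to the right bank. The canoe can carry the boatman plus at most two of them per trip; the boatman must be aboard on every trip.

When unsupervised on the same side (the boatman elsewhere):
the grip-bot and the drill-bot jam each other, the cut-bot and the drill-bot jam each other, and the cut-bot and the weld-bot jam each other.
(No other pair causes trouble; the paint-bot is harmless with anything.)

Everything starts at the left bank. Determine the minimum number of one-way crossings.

5

Counting alone: the boatman can take at most 2 across per trip to the right bank, so moving all 5 needs at least 3 loaded trips out, with a return between consecutive ones — at least 5 crossings.
The plan below uses exactly 5 crossings, so it is optimal:
1. Boatman goes to the right bank with the drill-bot and the weld-bot.
2. Boatman goes back to the left bank alone.
3. Boatman goes to the right bank with the paint-bot.
4. Boatman goes back to the left bank alone.
5. Boatman goes to the right bank with the cut-bot and the grip-bot.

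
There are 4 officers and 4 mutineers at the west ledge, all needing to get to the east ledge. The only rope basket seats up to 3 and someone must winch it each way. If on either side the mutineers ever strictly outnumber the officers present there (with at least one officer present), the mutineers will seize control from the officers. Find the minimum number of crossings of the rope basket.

9

Counting alone: each trip to the east ledge takes at most 3 across and each return brings at least 1 back, so after t trips out (and t−1 returns) at most 3t − (t−1) of the 8 are across; that first reaches 8 at t = 4, so at least 7 crossings are needed.
The safety rule pushes this higher. Following every safe sequence of crossings, the most of the 8 that can be at the east ledge as the rope basket arrives there on crossing 7 is 7 — never all 8.
So no plan with fewer than 9 crossings exists, and this one achieves 9:
1. 2 mutineers → the east ledge.  (the west ledge: 4O 2M; the east ledge: 0O 2M)
2. 1 mutineer ← the west ledge.  (the west ledge: 4O 3M; the east ledge: 0O 1M)
3. 3 mutineers → the east ledge.  (the west ledge: 4O 0M; the east ledge: 0O 4M)
4. 1 mutineer ← the west ledge.  (the west ledge: 4O 1M; the east ledge: 0O 3M)
5. 3 officers → the east ledge.  (the west ledge: 1O 1M; the east ledge: 3O 3M)
6. 1 officer and 1 mutineer ← the west ledge.  (the west ledge: 2O 2M; the east ledge: 2O 2M)
7. 2 officers → the east ledge.  (the west ledge: 0O 2M; the east ledge: 4O 2M)
8. 1 mutineer ← the west ledge.  (the west ledge: 0O 3M; the east ledge: 4O 1M)
9. 3 mutineers → the east ledge.  (the west ledge: 0O 0M; the east ledge: 4O 4M)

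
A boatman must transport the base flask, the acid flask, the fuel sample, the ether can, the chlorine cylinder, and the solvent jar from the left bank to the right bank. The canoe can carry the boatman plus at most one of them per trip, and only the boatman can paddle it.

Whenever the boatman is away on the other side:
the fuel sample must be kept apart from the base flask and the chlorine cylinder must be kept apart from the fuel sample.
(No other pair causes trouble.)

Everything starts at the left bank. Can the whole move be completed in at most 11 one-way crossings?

Counting alone: the boatman can take at most 1 across per trip to the right bank, so moving all 6 needs at least 6 loaded trips out, with a return between consecutive ones — at least 11 crossings.
The safety rule pushes this higher. Following every safe sequence of crossings, the most of the 6 that can be at the right bank as the canoe arrives there on crossing 11 is 5 — never all 6.
So the move cannot be finished within 11 crossings. (The shortest complete plan takes 13:)
1. Boatman goes to the right bank with the fuel sample.
2. Boatman goes back to the left bank alone.
3. Boatman goes to the right bank with the base flask.
4. Boatman goes back to the left bank with the fuel sample.
5. Boatman goes to the right bank with the chlorine cylinder.
6. Boatman goes back to the left bank alone.
7. Boatman goes to the right bank with the acid flask.
8. Boatman goes back to the left bank alone.
9. Boatman goes to the right bank with the ether can.
10. Boatman goes back to the left bank alone.
11. Boatman goes to the right bank with the solvent jar.
12. Boatman goes back to the left bank alone.
13. Boatman goes to the right bank with the fuel sample.

No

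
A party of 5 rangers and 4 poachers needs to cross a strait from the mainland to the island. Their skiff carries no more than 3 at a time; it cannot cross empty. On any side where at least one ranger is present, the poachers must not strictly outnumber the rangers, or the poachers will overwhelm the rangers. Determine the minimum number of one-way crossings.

7

Counting alone: each trip to the island takes at most 3 across and each return brings at least 1 back, so after t trips out (and t−1 returns) at most 3t − (t−1) of the 9 are across; that first reaches 9 at t = 4, so at least 7 crossings are needed.
The plan below uses exactly 7 crossings, so it is optimal:
1. 3 poachers → the island.  (the mainland: 5R 1P; the island: 0R 3P)
2. 1 poacher ← the mainland.  (the mainland: 5R 2P; the island: 0R 2P)
3. 3 rangers → the island.  (the mainland: 2R 2P; the island: 3R 2P)
4. 1 ranger ← the mainland.  (the mainland: 3R 2P; the island: 2R 2P)
5. 2 rangers and 1 poacher → the island.  (the mainland: 1R 1P; the island: 4R 3P)
6. 1 ranger ← the mainland.  (the mainland: 2R 1P; the island: 3R 3P)
7. 2 rangers and 1 poacher → the island.  (the mainland: 0R 0P; the island: 5R 4P)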